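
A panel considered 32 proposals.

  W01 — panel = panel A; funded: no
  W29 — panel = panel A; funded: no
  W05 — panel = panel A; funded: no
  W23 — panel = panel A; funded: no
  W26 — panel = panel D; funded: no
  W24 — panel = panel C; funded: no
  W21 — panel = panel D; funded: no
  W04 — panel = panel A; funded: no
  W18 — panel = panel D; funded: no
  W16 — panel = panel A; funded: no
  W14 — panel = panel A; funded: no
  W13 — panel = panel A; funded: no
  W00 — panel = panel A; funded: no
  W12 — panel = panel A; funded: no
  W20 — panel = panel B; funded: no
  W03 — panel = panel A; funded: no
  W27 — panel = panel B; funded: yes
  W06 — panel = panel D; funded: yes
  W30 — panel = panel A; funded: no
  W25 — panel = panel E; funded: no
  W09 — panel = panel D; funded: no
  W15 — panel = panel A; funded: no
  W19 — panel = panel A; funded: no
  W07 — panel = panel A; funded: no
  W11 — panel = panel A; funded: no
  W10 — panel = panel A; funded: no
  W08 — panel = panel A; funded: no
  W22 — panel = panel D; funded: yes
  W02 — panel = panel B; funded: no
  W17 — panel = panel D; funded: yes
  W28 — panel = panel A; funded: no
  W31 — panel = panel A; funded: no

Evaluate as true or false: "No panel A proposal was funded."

True

Truth condition: A ∩ B = ∅ (|A ∩ B| = 0).
|A| = 20, |A ∩ B| = 0, |A ∖ B| = 20.
So the statement is true.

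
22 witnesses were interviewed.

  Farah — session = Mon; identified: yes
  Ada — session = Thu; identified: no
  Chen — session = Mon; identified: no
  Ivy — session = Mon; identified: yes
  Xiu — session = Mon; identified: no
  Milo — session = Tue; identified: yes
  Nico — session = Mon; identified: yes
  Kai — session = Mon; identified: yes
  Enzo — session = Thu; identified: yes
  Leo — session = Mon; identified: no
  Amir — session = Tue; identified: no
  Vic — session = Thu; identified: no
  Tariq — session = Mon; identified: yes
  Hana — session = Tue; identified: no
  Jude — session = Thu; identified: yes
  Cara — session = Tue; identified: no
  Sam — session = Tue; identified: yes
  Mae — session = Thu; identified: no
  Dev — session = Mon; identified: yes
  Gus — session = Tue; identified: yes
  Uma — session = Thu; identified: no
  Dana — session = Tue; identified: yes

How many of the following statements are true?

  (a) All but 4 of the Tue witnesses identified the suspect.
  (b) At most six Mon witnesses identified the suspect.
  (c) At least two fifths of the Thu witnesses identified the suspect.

1

(a) Tue: |A| = 7, |A ∩ B| = 4; needs |A ∖ B| = 4 — false.
(b) Mon: |A| = 9, |A ∩ B| = 6; needs |A ∩ B| ≤ 6 — true.
(c) Thu: |A| = 6, |A ∩ B| = 2; needs |A ∩ B| / |A| ≥ 2/5 — false.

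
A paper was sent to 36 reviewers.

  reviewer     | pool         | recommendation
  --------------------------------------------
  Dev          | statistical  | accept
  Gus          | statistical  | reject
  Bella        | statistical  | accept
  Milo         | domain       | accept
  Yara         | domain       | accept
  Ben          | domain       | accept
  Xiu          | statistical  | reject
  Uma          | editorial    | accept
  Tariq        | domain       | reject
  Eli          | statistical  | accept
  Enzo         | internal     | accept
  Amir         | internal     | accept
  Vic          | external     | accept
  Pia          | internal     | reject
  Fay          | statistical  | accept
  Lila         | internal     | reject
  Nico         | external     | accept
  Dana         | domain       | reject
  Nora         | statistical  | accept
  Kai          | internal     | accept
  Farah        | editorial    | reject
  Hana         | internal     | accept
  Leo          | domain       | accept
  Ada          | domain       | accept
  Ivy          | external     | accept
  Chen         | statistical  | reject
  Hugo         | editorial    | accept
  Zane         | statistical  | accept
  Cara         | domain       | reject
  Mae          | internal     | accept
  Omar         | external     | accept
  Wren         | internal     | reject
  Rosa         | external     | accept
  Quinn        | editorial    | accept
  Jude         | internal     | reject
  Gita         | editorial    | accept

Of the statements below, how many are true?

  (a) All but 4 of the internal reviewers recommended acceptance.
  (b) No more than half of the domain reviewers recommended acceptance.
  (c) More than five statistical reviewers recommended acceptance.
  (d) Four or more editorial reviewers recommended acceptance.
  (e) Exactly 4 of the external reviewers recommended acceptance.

(a) internal: |A| = 9, |A ∩ B| = 5; needs |A ∖ B| = 4 — true.
(b) domain: |A| = 8, |A ∩ B| = 5; needs |A ∩ B| ≤ |A ∖ B| — false.
(c) statistical: |A| = 9, |A ∩ B| = 6; needs |A ∩ B| > 5 — true.
(d) editorial: |A| = 5, |A ∩ B| = 4; needs |A ∩ B| ≥ 4 — true.
(e) external: |A| = 5, |A ∩ B| = 5; needs |A ∩ B| = 4 — false.

3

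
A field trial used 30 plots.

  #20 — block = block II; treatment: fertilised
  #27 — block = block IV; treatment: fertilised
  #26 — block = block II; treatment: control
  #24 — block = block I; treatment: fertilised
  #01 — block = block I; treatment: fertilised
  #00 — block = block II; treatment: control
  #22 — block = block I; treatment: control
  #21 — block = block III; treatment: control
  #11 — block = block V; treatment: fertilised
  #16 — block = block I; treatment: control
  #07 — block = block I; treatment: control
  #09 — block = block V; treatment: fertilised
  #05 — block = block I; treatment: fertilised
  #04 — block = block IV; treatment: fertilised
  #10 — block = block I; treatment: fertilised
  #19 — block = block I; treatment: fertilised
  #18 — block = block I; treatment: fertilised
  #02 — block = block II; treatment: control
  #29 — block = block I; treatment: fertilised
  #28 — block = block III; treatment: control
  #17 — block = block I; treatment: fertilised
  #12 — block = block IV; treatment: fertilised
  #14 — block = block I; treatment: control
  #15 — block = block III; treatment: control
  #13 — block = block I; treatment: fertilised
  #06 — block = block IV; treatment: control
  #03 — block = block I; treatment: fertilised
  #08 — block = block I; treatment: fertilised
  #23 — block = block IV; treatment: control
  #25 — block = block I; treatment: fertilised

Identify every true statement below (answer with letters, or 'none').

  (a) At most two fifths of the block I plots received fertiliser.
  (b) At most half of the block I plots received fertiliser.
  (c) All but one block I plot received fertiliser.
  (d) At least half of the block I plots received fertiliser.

|A| = 16, |A ∩ B| = 12, |A ∖ B| = 4.
(a) |A ∩ B| / |A| ≤ 2/5: fails.
(b) |A ∩ B| ≤ |A ∖ B|: fails.
(c) |A ∖ B| = 1: fails.
(d) |A ∩ B| ≥ |A ∖ B|: holds.

(d)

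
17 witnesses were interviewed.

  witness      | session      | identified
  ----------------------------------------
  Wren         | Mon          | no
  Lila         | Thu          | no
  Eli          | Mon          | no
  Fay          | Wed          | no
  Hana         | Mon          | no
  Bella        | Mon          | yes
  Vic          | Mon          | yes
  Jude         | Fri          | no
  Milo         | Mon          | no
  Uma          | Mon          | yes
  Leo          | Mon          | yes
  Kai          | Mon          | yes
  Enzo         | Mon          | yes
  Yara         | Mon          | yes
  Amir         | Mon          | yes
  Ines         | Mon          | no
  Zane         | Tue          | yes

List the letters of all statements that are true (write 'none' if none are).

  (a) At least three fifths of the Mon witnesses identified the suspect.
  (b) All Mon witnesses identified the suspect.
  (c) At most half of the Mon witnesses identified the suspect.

|A| = 13, |A ∩ B| = 8, |A ∖ B| = 5.
(a) |A ∩ B| / |A| ≥ 3/5: holds.
(b) A ⊆ B, i.e. every element of A is in B (|A ∖ B| = 0): fails.
(c) |A ∩ B| ≤ |A ∖ B|: fails.

(a)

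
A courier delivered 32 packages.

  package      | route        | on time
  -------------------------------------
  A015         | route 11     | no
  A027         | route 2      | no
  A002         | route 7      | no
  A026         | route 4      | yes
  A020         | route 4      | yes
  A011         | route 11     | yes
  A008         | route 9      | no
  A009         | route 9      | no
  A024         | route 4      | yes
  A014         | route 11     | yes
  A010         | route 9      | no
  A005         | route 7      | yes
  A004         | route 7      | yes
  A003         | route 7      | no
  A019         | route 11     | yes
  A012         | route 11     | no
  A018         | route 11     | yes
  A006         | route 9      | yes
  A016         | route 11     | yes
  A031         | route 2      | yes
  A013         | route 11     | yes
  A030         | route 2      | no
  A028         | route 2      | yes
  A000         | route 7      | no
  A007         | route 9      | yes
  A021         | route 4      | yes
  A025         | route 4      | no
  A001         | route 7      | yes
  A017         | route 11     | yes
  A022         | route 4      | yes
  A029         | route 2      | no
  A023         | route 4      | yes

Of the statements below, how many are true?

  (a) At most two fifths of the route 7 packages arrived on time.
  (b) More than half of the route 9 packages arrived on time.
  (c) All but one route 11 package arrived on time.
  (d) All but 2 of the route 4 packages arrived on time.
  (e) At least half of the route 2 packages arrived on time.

0

(a) route 7: |A| = 6, |A ∩ B| = 3; needs |A ∩ B| / |A| ≤ 2/5 — false.
(b) route 9: |A| = 5, |A ∩ B| = 2; needs |A ∩ B| > |A ∖ B| — false.
(c) route 11: |A| = 9, |A ∩ B| = 7; needs |A ∖ B| = 1 — false.
(d) route 4: |A| = 7, |A ∩ B| = 6; needs |A ∖ B| = 2 — false.
(e) route 2: |A| = 5, |A ∩ B| = 2; needs |A ∩ B| ≥ |A ∖ B| — false.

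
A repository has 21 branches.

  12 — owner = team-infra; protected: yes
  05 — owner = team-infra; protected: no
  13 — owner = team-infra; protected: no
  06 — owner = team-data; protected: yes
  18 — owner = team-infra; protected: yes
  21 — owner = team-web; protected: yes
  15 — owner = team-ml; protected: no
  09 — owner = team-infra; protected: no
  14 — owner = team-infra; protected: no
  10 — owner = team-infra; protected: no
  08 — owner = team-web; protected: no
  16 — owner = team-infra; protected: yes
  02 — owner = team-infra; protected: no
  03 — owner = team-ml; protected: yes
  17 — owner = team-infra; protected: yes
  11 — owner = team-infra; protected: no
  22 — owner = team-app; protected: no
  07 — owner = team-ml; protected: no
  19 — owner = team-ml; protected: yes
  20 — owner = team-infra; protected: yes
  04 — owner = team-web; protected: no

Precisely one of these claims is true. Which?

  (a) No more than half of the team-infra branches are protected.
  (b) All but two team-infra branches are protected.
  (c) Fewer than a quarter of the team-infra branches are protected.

|A| = 12, |A ∩ B| = 5, |A ∖ B| = 7.
(a) requires |A ∩ B| ≤ |A ∖ B|: true.
(b) requires |A ∖ B| = 2: false.
(c) requires |A ∩ B| / |A| < 1/4: false.

(a)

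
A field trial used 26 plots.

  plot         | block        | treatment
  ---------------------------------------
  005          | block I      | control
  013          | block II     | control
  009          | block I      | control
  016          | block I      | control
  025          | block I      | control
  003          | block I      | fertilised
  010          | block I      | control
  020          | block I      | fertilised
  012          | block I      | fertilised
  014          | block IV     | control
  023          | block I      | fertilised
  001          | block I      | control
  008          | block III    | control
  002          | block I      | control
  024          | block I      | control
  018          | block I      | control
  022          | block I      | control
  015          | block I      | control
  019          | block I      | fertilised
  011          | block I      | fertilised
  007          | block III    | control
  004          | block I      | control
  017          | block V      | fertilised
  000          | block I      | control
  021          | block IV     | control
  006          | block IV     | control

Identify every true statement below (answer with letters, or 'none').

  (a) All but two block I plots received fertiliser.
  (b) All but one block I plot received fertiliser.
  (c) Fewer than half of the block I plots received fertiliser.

(c)

|A| = 19, |A ∩ B| = 6, |A ∖ B| = 13.
(a) |A ∖ B| = 2: fails.
(b) |A ∖ B| = 1: fails.
(c) |A ∩ B| < |A ∖ B|: holds.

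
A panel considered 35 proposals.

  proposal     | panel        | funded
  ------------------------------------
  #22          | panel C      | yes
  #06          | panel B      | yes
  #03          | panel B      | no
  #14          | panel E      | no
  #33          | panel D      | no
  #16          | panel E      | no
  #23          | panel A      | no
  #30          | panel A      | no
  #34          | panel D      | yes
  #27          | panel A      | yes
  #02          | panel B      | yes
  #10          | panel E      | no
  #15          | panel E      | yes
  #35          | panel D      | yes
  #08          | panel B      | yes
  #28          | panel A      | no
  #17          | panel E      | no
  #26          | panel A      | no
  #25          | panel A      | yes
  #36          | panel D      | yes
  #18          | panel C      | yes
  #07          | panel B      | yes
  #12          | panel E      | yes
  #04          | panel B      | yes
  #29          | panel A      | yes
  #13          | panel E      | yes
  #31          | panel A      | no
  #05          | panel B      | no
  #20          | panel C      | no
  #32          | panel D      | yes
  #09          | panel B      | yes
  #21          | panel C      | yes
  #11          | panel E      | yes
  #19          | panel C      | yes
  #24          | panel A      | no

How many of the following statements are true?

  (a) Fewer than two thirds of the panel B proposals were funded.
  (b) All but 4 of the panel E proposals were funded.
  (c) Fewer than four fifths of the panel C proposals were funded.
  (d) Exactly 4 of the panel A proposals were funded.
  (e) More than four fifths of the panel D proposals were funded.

(a) panel B: |A| = 8, |A ∩ B| = 6; needs |A ∩ B| / |A| < 2/3 — false.
(b) panel E: |A| = 8, |A ∩ B| = 4; needs |A ∖ B| = 4 — true.
(c) panel C: |A| = 5, |A ∩ B| = 4; needs |A ∩ B| / |A| < 4/5 — false.
(d) panel A: |A| = 9, |A ∩ B| = 3; needs |A ∩ B| = 4 — false.
(e) panel D: |A| = 5, |A ∩ B| = 4; needs |A ∩ B| / |A| > 4/5 — false.

1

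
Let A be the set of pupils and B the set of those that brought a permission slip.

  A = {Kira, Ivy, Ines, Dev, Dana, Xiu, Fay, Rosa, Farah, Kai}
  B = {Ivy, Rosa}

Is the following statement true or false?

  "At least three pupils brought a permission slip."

False

Truth condition: |A ∩ B| ≥ 3.
A (the restrictor) = {Kira, Ivy, Ines, Dev, Dana, Xiu, Fay, Rosa, Farah, Kai}, |A| = 10.
A ∩ B = {Ivy, Rosa}, so |A ∩ B| = 2.
|A ∩ B| = 2, so the statement is false.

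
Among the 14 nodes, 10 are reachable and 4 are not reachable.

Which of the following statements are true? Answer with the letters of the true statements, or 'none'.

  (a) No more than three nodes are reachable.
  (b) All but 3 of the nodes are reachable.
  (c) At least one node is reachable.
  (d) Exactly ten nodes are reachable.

|A| = 14, |A ∩ B| = 10, |A ∖ B| = 4.
(a) |A ∩ B| ≤ 3: fails.
(b) |A ∖ B| = 3: fails.
(c) A ∩ B ≠ ∅ (|A ∩ B| ≥ 1): holds.
(d) |A ∩ B| = 10: holds.

(c), (d)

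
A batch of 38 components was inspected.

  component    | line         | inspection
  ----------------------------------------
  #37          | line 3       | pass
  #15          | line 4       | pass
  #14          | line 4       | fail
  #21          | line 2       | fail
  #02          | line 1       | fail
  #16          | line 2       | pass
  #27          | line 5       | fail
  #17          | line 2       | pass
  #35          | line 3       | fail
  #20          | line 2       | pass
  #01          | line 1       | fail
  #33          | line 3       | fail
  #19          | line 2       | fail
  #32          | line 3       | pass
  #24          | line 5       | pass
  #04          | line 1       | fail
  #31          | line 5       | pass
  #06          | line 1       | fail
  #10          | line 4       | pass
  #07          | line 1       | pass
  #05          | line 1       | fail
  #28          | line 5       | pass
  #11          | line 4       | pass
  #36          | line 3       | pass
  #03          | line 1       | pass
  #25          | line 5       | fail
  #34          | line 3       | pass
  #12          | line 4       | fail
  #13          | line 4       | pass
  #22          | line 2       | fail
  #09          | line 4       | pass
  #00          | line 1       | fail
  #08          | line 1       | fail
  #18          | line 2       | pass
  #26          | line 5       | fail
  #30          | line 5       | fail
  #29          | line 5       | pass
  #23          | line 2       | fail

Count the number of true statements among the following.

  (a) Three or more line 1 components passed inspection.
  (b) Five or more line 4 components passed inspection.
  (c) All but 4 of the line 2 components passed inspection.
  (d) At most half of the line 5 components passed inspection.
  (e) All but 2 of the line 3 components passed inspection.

4

(a) line 1: |A| = 9, |A ∩ B| = 2; needs |A ∩ B| ≥ 3 — false.
(b) line 4: |A| = 7, |A ∩ B| = 5; needs |A ∩ B| ≥ 5 — true.
(c) line 2: |A| = 8, |A ∩ B| = 4; needs |A ∖ B| = 4 — true.
(d) line 5: |A| = 8, |A ∩ B| = 4; needs |A ∩ B| ≤ |A ∖ B| — true.
(e) line 3: |A| = 6, |A ∩ B| = 4; needs |A ∖ B| = 2 — true.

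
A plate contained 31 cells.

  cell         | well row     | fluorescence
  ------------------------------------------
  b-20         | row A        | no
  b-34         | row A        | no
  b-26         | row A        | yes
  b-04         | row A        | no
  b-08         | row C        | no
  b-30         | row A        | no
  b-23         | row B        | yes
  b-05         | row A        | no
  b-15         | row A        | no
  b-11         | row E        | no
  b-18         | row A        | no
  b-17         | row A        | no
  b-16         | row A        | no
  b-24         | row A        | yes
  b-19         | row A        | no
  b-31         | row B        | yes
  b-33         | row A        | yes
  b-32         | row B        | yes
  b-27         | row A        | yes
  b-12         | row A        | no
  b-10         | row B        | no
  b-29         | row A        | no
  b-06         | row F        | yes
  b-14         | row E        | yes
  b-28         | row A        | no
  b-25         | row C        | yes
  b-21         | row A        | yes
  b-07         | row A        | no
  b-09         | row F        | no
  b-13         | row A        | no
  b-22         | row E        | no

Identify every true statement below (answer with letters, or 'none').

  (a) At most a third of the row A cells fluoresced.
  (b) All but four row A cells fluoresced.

|A| = 20, |A ∩ B| = 5, |A ∖ B| = 15.
(a) |A ∩ B| / |A| ≤ 1/3: holds.
(b) |A ∖ B| = 4: fails.

(a)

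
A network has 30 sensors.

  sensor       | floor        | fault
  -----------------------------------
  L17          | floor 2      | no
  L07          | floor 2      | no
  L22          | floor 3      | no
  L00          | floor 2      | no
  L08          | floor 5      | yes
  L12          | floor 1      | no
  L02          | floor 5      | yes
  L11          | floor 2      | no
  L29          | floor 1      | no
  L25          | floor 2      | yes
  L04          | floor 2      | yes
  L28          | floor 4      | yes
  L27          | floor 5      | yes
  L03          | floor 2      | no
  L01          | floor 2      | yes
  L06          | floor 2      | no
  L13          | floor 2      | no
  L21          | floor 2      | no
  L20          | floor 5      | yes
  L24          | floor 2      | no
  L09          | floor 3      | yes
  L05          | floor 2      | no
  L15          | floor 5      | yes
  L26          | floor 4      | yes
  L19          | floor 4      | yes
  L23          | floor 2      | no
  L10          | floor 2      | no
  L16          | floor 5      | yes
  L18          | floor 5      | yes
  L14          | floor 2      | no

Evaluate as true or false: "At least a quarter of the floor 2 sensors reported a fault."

False

'At least a quarter of the floor 2 sensors reported a fault' holds iff |A ∩ B| / |A| ≥ 1/4.
|A| = 16, |A ∩ B| = 3, |A ∖ B| = 13.
|A ∩ B|/|A| = 3/16, so the statement is false.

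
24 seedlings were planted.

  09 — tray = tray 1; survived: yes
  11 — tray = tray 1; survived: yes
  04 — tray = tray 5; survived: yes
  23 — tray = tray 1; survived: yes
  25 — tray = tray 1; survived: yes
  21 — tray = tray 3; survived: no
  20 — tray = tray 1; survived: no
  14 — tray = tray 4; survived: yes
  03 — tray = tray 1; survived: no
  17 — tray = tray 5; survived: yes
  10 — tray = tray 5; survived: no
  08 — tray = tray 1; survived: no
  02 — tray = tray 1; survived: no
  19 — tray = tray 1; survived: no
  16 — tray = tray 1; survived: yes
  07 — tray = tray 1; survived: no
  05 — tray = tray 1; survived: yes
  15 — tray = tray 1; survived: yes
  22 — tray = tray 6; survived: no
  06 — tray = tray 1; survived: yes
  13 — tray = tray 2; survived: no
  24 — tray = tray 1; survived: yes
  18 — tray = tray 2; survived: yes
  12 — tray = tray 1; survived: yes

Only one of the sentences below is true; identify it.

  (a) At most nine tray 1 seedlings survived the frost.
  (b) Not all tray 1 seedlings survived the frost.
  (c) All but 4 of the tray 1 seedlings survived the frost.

|A| = 16, |A ∩ B| = 10, |A ∖ B| = 6.
(a) requires |A ∩ B| ≤ 9: false.
(b) requires A ⊄ B (|A ∖ B| ≥ 1): true.
(c) requires |A ∖ B| = 4: false.

(b)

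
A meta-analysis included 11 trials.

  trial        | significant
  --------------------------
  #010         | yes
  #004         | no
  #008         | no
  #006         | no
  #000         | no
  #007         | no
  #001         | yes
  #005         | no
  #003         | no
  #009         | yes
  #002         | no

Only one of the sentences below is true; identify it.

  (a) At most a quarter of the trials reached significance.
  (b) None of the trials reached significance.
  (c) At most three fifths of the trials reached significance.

(c)

|A| = 11, |A ∩ B| = 3, |A ∖ B| = 8.
(a) requires |A ∩ B| / |A| ≤ 1/4: false.
(b) requires A ∩ B = ∅ (|A ∩ B| = 0): false.
(c) requires |A ∩ B| / |A| ≤ 3/5: true.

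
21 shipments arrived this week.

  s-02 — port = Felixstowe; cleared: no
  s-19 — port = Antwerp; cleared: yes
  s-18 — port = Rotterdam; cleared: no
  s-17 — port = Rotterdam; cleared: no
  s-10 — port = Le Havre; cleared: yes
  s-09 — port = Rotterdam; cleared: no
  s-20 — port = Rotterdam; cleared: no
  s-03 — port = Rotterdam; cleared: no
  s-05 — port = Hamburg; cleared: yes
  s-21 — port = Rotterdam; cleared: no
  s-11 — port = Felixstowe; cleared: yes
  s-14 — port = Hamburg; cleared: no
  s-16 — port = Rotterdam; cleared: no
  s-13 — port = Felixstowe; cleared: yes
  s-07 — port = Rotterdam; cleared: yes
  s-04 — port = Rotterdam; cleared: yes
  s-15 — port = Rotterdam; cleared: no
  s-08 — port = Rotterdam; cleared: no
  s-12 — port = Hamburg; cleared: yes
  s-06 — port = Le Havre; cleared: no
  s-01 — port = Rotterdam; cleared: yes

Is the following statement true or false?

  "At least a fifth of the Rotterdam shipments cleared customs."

True

'At least a fifth of the Rotterdam shipments cleared customs' holds iff |A ∩ B| / |A| ≥ 1/5.
A (the restrictor) = {s-18, s-17, s-09, s-20, s-03, s-21, s-16, s-07, s-04, s-15, s-08, s-01}, |A| = 12.
A ∩ B = {s-07, s-04, s-01}, so |A ∩ B| = 3.
A ∖ B = {s-18, s-17, s-09, s-20, s-03, s-21, s-16, s-15, s-08}, so |A ∖ B| = 9.
|A ∩ B|/|A| = 3/12, so the statement is true.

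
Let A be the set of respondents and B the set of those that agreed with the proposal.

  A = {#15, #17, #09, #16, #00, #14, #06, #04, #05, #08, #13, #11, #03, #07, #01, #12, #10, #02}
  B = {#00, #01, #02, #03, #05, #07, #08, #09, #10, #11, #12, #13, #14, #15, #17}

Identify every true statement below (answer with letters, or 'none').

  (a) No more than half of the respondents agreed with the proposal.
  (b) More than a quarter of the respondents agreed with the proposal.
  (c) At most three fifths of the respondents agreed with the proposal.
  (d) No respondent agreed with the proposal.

(b)

|A| = 18, |A ∩ B| = 15, |A ∖ B| = 3.
(a) |A ∩ B| ≤ |A ∖ B|: fails.
(b) |A ∩ B| / |A| > 1/4: holds.
(c) |A ∩ B| / |A| ≤ 3/5: fails.
(d) A ∩ B = ∅ (|A ∩ B| = 0): fails.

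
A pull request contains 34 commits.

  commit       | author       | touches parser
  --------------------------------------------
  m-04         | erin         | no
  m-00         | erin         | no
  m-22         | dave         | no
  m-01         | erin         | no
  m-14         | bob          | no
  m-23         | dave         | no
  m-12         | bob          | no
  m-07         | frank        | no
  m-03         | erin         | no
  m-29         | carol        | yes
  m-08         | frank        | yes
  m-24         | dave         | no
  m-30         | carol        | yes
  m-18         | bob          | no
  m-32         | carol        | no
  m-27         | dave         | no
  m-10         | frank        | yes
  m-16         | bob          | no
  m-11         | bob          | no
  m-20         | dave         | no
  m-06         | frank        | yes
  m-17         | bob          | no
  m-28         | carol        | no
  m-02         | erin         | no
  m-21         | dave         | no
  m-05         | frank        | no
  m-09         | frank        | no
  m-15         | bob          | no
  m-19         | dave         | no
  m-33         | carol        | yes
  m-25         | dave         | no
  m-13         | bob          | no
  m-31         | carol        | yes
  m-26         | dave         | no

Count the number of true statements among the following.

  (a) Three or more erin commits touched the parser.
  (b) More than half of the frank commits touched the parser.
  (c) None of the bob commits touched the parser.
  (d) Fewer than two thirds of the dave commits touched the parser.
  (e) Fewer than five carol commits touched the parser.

3

(a) erin: |A| = 5, |A ∩ B| = 0; needs |A ∩ B| ≥ 3 — false.
(b) frank: |A| = 6, |A ∩ B| = 3; needs |A ∩ B| > |A ∖ B| — false.
(c) bob: |A| = 8, |A ∩ B| = 0; needs A ∩ B = ∅ (|A ∩ B| = 0) — true.
(d) dave: |A| = 9, |A ∩ B| = 0; needs |A ∩ B| / |A| < 2/3 — true.
(e) carol: |A| = 6, |A ∩ B| = 4; needs |A ∩ B| < 5 — true.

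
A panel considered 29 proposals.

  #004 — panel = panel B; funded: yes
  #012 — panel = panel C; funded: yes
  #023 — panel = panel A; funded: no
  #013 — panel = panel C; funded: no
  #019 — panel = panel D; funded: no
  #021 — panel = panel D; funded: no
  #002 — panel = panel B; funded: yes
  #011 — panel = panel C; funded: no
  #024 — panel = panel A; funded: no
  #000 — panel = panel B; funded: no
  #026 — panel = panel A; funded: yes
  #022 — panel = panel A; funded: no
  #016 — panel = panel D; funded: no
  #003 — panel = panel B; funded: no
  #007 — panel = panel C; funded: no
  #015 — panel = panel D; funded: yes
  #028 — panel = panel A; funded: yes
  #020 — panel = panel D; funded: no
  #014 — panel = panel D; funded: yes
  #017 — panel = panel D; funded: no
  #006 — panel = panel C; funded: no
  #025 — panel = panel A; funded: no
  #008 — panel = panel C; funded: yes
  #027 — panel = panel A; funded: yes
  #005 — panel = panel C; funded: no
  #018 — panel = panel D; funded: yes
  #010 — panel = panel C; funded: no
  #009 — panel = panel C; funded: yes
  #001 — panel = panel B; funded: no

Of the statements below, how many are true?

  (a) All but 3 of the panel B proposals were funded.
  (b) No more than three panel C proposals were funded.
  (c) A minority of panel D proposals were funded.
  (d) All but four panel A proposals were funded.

(a) panel B: |A| = 5, |A ∩ B| = 2; needs |A ∖ B| = 3 — true.
(b) panel C: |A| = 9, |A ∩ B| = 3; needs |A ∩ B| ≤ 3 — true.
(c) panel D: |A| = 8, |A ∩ B| = 3; needs |A ∩ B| < |A ∖ B| — true.
(d) panel A: |A| = 7, |A ∩ B| = 3; needs |A ∖ B| = 4 — true.

4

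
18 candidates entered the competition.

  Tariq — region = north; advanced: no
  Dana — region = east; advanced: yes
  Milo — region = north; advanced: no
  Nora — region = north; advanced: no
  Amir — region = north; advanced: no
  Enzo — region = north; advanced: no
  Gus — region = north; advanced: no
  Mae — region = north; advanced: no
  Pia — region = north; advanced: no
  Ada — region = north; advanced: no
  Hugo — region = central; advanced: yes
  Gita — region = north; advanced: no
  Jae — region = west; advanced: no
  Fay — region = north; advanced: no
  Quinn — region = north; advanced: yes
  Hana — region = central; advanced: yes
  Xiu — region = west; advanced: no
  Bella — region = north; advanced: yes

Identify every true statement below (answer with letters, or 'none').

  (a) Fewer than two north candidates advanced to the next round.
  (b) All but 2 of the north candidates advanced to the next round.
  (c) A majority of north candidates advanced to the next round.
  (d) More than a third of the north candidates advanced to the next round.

none

|A| = 13, |A ∩ B| = 2, |A ∖ B| = 11.
(a) |A ∩ B| < 2: fails.
(b) |A ∖ B| = 2: fails.
(c) |A ∩ B| > |A ∖ B|: fails.
(d) |A ∩ B| / |A| > 1/3: fails.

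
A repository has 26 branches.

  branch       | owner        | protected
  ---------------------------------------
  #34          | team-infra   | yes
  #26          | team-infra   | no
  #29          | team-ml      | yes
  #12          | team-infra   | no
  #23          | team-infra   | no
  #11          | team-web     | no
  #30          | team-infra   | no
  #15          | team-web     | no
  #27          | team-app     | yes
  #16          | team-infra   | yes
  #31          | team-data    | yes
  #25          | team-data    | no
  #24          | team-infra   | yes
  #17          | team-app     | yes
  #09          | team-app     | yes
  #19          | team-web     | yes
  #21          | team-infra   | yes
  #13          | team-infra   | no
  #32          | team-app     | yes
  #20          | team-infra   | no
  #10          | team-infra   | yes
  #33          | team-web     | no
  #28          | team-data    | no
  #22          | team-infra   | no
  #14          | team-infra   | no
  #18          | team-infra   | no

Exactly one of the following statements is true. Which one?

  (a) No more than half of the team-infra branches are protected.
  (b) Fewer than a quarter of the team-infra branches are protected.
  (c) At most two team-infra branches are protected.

|A| = 14, |A ∩ B| = 5, |A ∖ B| = 9.
(a) requires |A ∩ B| ≤ |A ∖ B|: true.
(b) requires |A ∩ B| / |A| < 1/4: false.
(c) requires |A ∩ B| ≤ 2: false.

(a)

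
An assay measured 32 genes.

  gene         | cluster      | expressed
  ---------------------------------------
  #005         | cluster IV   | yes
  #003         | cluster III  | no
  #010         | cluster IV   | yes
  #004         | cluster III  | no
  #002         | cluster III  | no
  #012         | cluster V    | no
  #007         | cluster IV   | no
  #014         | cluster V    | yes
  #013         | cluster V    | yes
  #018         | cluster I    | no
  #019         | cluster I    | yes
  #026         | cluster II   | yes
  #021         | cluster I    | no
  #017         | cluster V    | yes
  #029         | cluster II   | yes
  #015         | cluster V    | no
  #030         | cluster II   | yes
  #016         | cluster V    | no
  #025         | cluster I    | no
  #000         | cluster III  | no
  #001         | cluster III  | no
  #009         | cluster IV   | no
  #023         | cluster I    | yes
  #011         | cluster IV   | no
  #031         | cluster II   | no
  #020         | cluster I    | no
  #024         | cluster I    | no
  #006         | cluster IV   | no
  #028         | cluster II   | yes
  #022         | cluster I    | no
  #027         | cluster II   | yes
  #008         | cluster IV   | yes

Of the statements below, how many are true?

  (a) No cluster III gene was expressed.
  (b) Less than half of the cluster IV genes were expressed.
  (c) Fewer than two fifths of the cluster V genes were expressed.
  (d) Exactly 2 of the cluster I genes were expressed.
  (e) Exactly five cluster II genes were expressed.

(a) cluster III: |A| = 5, |A ∩ B| = 0; needs A ∩ B = ∅ (|A ∩ B| = 0) — true.
(b) cluster IV: |A| = 7, |A ∩ B| = 3; needs |A ∩ B| < |A ∖ B| — true.
(c) cluster V: |A| = 6, |A ∩ B| = 3; needs |A ∩ B| / |A| < 2/5 — false.
(d) cluster I: |A| = 8, |A ∩ B| = 2; needs |A ∩ B| = 2 — true.
(e) cluster II: |A| = 6, |A ∩ B| = 5; needs |A ∩ B| = 5 — true.

4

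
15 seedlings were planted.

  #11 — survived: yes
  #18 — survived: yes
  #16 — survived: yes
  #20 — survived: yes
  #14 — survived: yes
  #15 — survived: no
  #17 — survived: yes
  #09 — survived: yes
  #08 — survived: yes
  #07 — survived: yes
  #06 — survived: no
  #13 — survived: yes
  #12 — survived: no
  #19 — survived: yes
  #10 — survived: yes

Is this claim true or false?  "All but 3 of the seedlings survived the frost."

True

Truth condition: |A ∖ B| = 3.
|A| = 15, |A ∩ B| = 12, |A ∖ B| = 3.
|A ∖ B| = 3, so the statement is true.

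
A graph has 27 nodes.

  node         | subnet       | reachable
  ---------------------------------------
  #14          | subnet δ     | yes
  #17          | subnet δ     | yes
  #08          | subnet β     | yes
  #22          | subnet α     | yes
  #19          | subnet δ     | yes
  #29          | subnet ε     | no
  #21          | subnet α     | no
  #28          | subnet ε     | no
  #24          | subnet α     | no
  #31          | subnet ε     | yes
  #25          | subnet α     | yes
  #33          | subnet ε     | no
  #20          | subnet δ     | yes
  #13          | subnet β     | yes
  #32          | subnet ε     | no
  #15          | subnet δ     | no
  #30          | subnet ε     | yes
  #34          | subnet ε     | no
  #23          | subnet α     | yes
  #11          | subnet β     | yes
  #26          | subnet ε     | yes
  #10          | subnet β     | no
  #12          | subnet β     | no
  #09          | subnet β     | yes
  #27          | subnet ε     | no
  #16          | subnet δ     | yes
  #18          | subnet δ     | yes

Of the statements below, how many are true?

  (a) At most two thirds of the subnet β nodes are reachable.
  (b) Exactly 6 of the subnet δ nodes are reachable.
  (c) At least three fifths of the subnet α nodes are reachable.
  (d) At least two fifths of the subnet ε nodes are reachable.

3

(a) subnet β: |A| = 6, |A ∩ B| = 4; needs |A ∩ B| / |A| ≤ 2/3 — true.
(b) subnet δ: |A| = 7, |A ∩ B| = 6; needs |A ∩ B| = 6 — true.
(c) subnet α: |A| = 5, |A ∩ B| = 3; needs |A ∩ B| / |A| ≥ 3/5 — true.
(d) subnet ε: |A| = 9, |A ∩ B| = 3; needs |A ∩ B| / |A| ≥ 2/5 — false.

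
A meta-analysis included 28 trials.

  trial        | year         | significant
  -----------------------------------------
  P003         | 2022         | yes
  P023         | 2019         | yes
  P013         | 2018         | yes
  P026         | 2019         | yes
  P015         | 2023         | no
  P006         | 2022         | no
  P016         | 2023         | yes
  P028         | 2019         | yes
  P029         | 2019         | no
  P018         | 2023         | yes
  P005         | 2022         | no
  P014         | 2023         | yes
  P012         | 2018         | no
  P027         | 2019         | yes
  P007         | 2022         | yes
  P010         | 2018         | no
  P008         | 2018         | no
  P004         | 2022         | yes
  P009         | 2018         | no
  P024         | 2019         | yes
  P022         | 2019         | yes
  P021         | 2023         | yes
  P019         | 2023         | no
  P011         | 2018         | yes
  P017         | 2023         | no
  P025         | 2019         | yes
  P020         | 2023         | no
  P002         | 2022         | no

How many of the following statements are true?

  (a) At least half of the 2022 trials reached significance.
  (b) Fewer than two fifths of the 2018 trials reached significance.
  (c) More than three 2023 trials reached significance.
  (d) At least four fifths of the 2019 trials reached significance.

(a) 2022: |A| = 6, |A ∩ B| = 3; needs |A ∩ B| ≥ |A ∖ B| — true.
(b) 2018: |A| = 6, |A ∩ B| = 2; needs |A ∩ B| / |A| < 2/5 — true.
(c) 2023: |A| = 8, |A ∩ B| = 4; needs |A ∩ B| > 3 — true.
(d) 2019: |A| = 8, |A ∩ B| = 7; needs |A ∩ B| / |A| ≥ 4/5 — true.

4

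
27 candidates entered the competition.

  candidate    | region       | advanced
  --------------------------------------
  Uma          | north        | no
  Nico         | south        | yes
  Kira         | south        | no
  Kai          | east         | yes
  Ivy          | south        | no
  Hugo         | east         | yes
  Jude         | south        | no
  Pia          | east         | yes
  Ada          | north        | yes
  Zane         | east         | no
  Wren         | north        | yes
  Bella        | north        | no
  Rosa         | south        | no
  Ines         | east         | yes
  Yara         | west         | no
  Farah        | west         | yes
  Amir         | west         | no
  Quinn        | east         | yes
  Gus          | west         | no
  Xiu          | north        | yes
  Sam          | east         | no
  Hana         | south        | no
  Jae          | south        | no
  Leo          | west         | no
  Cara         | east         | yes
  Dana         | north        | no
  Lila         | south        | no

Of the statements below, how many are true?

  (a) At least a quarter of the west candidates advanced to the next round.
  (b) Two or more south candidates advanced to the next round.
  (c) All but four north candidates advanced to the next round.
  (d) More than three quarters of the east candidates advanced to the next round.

(a) west: |A| = 5, |A ∩ B| = 1; needs |A ∩ B| / |A| ≥ 1/4 — false.
(b) south: |A| = 8, |A ∩ B| = 1; needs |A ∩ B| ≥ 2 — false.
(c) north: |A| = 6, |A ∩ B| = 3; needs |A ∖ B| = 4 — false.
(d) east: |A| = 8, |A ∩ B| = 6; needs |A ∩ B| / |A| > 3/4 — false.

0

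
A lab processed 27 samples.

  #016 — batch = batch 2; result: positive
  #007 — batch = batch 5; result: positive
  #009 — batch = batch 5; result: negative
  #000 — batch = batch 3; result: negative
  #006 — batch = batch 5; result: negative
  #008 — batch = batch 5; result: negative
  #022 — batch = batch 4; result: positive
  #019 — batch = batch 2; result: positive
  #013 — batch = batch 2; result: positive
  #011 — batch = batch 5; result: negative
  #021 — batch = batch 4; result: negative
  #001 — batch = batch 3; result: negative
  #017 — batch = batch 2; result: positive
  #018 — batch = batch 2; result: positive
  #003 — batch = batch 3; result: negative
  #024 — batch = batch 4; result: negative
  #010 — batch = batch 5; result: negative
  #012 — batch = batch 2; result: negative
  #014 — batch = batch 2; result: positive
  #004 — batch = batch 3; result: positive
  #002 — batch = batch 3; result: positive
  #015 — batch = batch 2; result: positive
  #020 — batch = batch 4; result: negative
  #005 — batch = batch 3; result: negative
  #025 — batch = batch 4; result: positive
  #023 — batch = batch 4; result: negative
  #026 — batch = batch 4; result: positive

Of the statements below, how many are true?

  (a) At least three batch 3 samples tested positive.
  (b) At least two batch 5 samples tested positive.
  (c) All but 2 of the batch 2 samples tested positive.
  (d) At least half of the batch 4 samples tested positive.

0

(a) batch 3: |A| = 6, |A ∩ B| = 2; needs |A ∩ B| ≥ 3 — false.
(b) batch 5: |A| = 6, |A ∩ B| = 1; needs |A ∩ B| ≥ 2 — false.
(c) batch 2: |A| = 8, |A ∩ B| = 7; needs |A ∖ B| = 2 — false.
(d) batch 4: |A| = 7, |A ∩ B| = 3; needs |A ∩ B| ≥ |A ∖ B| — false.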